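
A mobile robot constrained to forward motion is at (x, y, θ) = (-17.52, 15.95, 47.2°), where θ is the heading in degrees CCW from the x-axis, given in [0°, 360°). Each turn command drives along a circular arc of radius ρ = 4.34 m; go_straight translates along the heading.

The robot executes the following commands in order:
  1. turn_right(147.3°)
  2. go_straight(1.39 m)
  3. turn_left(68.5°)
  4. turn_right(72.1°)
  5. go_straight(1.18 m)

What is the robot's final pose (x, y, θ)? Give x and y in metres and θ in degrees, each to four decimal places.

set_pose: (x, y, θ) = (-17.5200, 15.9500, 47.2000°), ρ = 4.34
turn_right(147.3°): centre at ρ to the right, rotate −147.3° → (-10.0629, 12.2401, -100.1000° ≡ 259.9000°)
go_straight(1.39): x += 1.39·cos θ, y += 1.39·sin θ → (-10.3066, 10.8717, 259.9000°)
turn_left(68.5°): centre at ρ to the left, rotate +68.5° → (-8.3080, 6.4141, 328.4000°)
turn_right(72.1°): centre at ρ to the right, rotate −72.1° → (-6.3656, 1.6897, 256.3000°)
go_straight(1.18): x += 1.18·cos θ, y += 1.18·sin θ → (-6.6450, 0.5433, 256.3000°)

(-6.6450, 0.5433, 256.3000°)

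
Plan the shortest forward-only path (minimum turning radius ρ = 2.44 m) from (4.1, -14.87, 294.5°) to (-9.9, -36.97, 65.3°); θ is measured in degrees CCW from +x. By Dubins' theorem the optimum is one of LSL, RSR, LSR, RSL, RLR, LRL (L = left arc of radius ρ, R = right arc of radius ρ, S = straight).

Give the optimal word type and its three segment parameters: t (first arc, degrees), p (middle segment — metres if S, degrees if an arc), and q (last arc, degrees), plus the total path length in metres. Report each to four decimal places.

Let ψ = atan2(Δy, Δx) = atan2(-22.10, -14.00) = -122.3536° be the start→goal bearing.
Normalize: d = |goal − start| / ρ = 26.161231/2.44 = 10.721816, α = (θ_start − ψ) mod 360° = 56.8536° = 0.992283 rad, β = (θ_goal − ψ) mod 360° = 187.6536° = 3.275173 rad.
Common terms: sin α = 0.837276, cos α = 0.546780, sin β = -0.133184, cos β = -0.991091, cos(α−β) = -0.653421, d² = 114.957337. Work in radians in the unit-radius frame; every candidate has L = ρ·(t + p + q).
LSL: p² = 2 + d² − 2cos(α−β) + 2d(sin α − sin β) = 139.074367; p = √p² = 11.792980; φ = atan2(cos β − cos α, d + sin α − sin β) = -0.130778 rad; t = (φ − α) mod 2π = 5.160124 rad, q = (β − φ) mod 2π = 3.405951 rad → L = 2.44·(5.160124 + 11.792980 + 3.405951) = 2.44·20.359056 = 49.676095 m
RSR: p² = 2 + d² − 2cos(α−β) + 2d(sin β − sin α) = 97.453989; p = √p² = 9.871879; φ = atan2(cos α − cos β, d − sin α + sin β) = 0.156420 rad; t = (α − φ) mod 2π = 0.835863 rad, q = (φ − β) mod 2π = 3.164432 rad → L = 2.44·(0.835863 + 9.871879 + 3.164432) = 2.44·13.872173 = 33.848103 m
LSR: p² = d² − 2 + 2cos(α−β) + 2d(sin α + sin β) = 126.748796; p = √p² = 11.258277; φ = atan2(−cos α − cos β, d + sin α + sin β) − atan2(−2, p) = 0.214680 rad; t = (φ − α) mod 2π = 5.505582 rad, q = (φ − β) mod 2π = 3.222692 rad → L = 2.44·(5.505582 + 11.258277 + 3.222692) = 2.44·19.986551 = 48.767183 m
RSL: p² = d² − 2 + 2cos(α−β) − 2d(sin α + sin β) = 96.552195; p = √p² = 9.826098; φ = atan2(cos α + cos β, d − sin α − sin β) − atan2(2, p) = -0.245120 rad; t = (α − φ) mod 2π = 1.237403 rad, q = (β − φ) mod 2π = 3.520294 rad → L = 2.44·(1.237403 + 9.826098 + 3.520294) = 2.44·14.583794 = 35.584458 m
RLR: c = (6 − d² + 2cos(α−β) + 2d(sin α − sin β))/8 = -11.181749, |c| > 1 → infeasible
LRL: c = (6 − d² + 2cos(α−β) − 2d(sin α − sin β))/8 = -16.384296, |c| > 1 → infeasible
Shortest: RSR with L = 33.848103 m ≈ 33.8481 m
Convert RSR to answer units (arcs ×180/π): t = 0.835863·180/π = 47.8914°, p = ρ·p = 2.44·9.871879 = 24.0874 m, q = 3.164432·180/π = 181.3086°, L = 33.8481 m.

RSR: t = 47.8914°, p = 24.0874 m, q = 181.3086°, L = 33.8481 m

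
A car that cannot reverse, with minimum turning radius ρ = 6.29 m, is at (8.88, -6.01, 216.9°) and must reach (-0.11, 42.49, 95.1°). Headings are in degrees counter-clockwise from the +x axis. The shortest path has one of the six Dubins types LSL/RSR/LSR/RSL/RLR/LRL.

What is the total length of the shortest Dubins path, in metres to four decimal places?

Let ψ = atan2(Δy, Δx) = atan2(48.50, -8.99) = 100.5012° be the start→goal bearing.
Normalize: d = |goal − start| / ρ = 49.326160/6.29 = 7.841997, α = (θ_start − ψ) mod 360° = 116.3988° = 2.031542 rad, β = (θ_goal − ψ) mod 360° = 354.5988° = 6.188916 rad.
Common terms: sin α = 0.895721, cos α = -0.444616, sin β = -0.094129, cos β = 0.995560, cos(α−β) = -0.526956, d² = 61.496915. Work in radians in the unit-radius frame; every candidate has L = ρ·(t + p + q).
LSL: p² = 2 + d² − 2cos(α−β) + 2d(sin α − sin β) = 80.075634; p = √p² = 8.948499; φ = atan2(cos β − cos α, d + sin α − sin β) = 0.161644 rad; t = (φ − α) mod 2π = 4.413287 rad, q = (β − φ) mod 2π = 6.027273 rad → L = 6.29·(4.413287 + 8.948499 + 6.027273) = 6.29·19.389059 = 121.957178 m
RSR: p² = 2 + d² − 2cos(α−β) + 2d(sin β − sin α) = 49.026019; p = √p² = 7.001858; φ = atan2(cos α − cos β, d − sin α + sin β) = -0.207163 rad; t = (α − φ) mod 2π = 2.238706 rad, q = (φ − β) mod 2π = 6.170291 rad → L = 6.29·(2.238706 + 7.001858 + 6.170291) = 6.29·15.410855 = 96.934275 m
LSR: p² = d² − 2 + 2cos(α−β) + 2d(sin α + sin β) = 71.015165; p = √p² = 8.427050; φ = atan2(−cos α − cos β, d + sin α + sin β) − atan2(−2, p) = 0.169366 rad; t = (φ − α) mod 2π = 4.421009 rad, q = (φ − β) mod 2π = 0.263635 rad → L = 6.29·(4.421009 + 8.427050 + 0.263635) = 6.29·13.111693 = 82.472550 m
RSL: p² = d² − 2 + 2cos(α−β) − 2d(sin α + sin β) = 45.870842; p = √p² = 6.772802; φ = atan2(cos α + cos β, d − sin α − sin β) − atan2(2, p) = -0.209043 rad; t = (α − φ) mod 2π = 2.240585 rad, q = (β − φ) mod 2π = 0.114774 rad → L = 6.29·(2.240585 + 6.772802 + 0.114774) = 6.29·9.128161 = 57.416130 m
RLR: c = (6 − d² + 2cos(α−β) + 2d(sin α − sin β))/8 = -5.128252, |c| > 1 → infeasible
LRL: c = (6 − d² + 2cos(α−β) − 2d(sin α − sin β))/8 = -9.009454, |c| > 1 → infeasible
Shortest: RSL with L = 57.416130 m ≈ 57.4161 m

57.4161 m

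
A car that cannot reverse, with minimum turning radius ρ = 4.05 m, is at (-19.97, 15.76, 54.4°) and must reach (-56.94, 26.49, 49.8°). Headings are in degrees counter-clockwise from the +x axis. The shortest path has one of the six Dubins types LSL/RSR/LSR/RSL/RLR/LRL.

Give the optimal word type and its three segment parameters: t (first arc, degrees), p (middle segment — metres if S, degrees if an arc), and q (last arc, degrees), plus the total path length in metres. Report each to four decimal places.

Let ψ = atan2(Δy, Δx) = atan2(10.73, -36.97) = 163.8154° be the start→goal bearing.
Normalize: d = |goal − start| / ρ = 38.495634/4.05 = 9.505095, α = (θ_start − ψ) mod 360° = 250.5846° = 4.373526 rad, β = (θ_goal − ψ) mod 360° = 245.9846° = 4.293241 rad.
Common terms: sin α = -0.943133, cos α = -0.332415, sin β = -0.913436, cos β = -0.406982, cos(α−β) = 0.996779, d² = 90.346825. Work in radians in the unit-radius frame; every candidate has L = ρ·(t + p + q).
LSL: p² = 2 + d² − 2cos(α−β) + 2d(sin α − sin β) = 89.788717; p = √p² = 9.475691; φ = atan2(cos β − cos α, d + sin α − sin β) = -0.007869 rad; t = (φ − α) mod 2π = 1.901790 rad, q = (β − φ) mod 2π = 4.301111 rad → L = 4.05·(1.901790 + 9.475691 + 4.301111) = 4.05·15.678591 = 63.498294 m
RSR: p² = 2 + d² − 2cos(α−β) + 2d(sin β − sin α) = 90.917818; p = √p² = 9.535084; φ = atan2(cos α − cos β, d − sin α + sin β) = 0.007820 rad; t = (α − φ) mod 2π = 4.365706 rad, q = (φ − β) mod 2π = 1.997765 rad → L = 4.05·(4.365706 + 9.535084 + 1.997765) = 4.05·15.898554 = 64.389144 m
LSR: p² = d² − 2 + 2cos(α−β) + 2d(sin α + sin β) = 55.046647; p = √p² = 7.419343; φ = atan2(−cos α − cos β, d + sin α + sin β) − atan2(−2, p) = 0.359679 rad; t = (φ − α) mod 2π = 2.269338 rad, q = (φ − β) mod 2π = 2.349624 rad → L = 4.05·(2.269338 + 7.419343 + 2.349624) = 4.05·12.038305 = 48.755134 m
RSL: p² = d² − 2 + 2cos(α−β) − 2d(sin α + sin β) = 125.634119; p = √p² = 11.208663; φ = atan2(cos α + cos β, d − sin α − sin β) − atan2(2, p) = -0.241562 rad; t = (α − φ) mod 2π = 4.615088 rad, q = (β − φ) mod 2π = 4.534803 rad → L = 4.05·(4.615088 + 11.208663 + 4.534803) = 4.05·20.358553 = 82.452141 m
RLR: c = (6 − d² + 2cos(α−β) + 2d(sin α − sin β))/8 = -10.364727, |c| > 1 → infeasible
LRL: c = (6 − d² + 2cos(α−β) − 2d(sin α − sin β))/8 = -10.223590, |c| > 1 → infeasible
Shortest: LSR with L = 48.755134 m ≈ 48.7551 m
Convert LSR to answer units (arcs ×180/π): t = 2.269338·180/π = 130.0235°, p = ρ·p = 4.05·7.419343 = 30.0483 m, q = 2.349624·180/π = 134.6235°, L = 48.7551 m.

LSR: t = 130.0235°, p = 30.0483 m, q = 134.6235°, L = 48.7551 m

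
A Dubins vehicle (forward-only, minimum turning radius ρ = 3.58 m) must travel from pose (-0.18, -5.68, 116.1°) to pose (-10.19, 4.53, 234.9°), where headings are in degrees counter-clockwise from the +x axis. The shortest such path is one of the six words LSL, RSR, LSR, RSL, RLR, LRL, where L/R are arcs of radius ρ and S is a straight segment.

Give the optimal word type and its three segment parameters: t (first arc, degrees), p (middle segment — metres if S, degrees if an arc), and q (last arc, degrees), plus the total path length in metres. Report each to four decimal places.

Let ψ = atan2(Δy, Δx) = atan2(10.21, -10.01) = 134.4333° be the start→goal bearing.
Normalize: d = |goal − start| / ρ = 14.298399/3.58 = 3.993966, α = (θ_start − ψ) mod 360° = 341.6667° = 5.963209 rad, β = (θ_goal − ψ) mod 360° = 100.4667° = 1.753475 rad.
Common terms: sin α = -0.314544, cos α = 0.949243, sin β = 0.983361, cos β = -0.181664, cos(α−β) = -0.481754, d² = 15.951765. Work in radians in the unit-radius frame; every candidate has L = ρ·(t + p + q).
LSL: p² = 2 + d² − 2cos(α−β) + 2d(sin α − sin β) = 8.547697; p = √p² = 2.923645; φ = atan2(cos β − cos α, d + sin α − sin β) = -0.397174 rad; t = (φ − α) mod 2π = 6.205987 rad, q = (β − φ) mod 2π = 2.150649 rad → L = 3.58·(6.205987 + 2.923645 + 2.150649) = 3.58·11.280281 = 40.383406 m
RSR: p² = 2 + d² − 2cos(α−β) + 2d(sin β − sin α) = 29.282847; p = √p² = 5.411363; φ = atan2(cos α − cos β, d − sin α + sin β) = 0.210539 rad; t = (α − φ) mod 2π = 5.752670 rad, q = (φ − β) mod 2π = 4.740250 rad → L = 3.58·(5.752670 + 5.411363 + 4.740250) = 3.58·15.904282 = 56.937331 m
LSR: p² = d² − 2 + 2cos(α−β) + 2d(sin α + sin β) = 18.330719; p = √p² = 4.281439; φ = atan2(−cos α − cos β, d + sin α + sin β) − atan2(−2, p) = 0.273855 rad; t = (φ − α) mod 2π = 0.593831 rad, q = (φ − β) mod 2π = 4.803565 rad → L = 3.58·(0.593831 + 4.281439 + 4.803565) = 3.58·9.678835 = 34.650231 m
RSL: p² = d² − 2 + 2cos(α−β) − 2d(sin α + sin β) = 7.645797; p = √p² = 2.765103; φ = atan2(cos α + cos β, d − sin α − sin β) − atan2(2, p) = -0.399327 rad; t = (α − φ) mod 2π = 0.079350 rad, q = (β − φ) mod 2π = 2.152802 rad → L = 3.58·(0.079350 + 2.765103 + 2.152802) = 3.58·4.997255 = 17.890174 m
RLR: c = (6 − d² + 2cos(α−β) + 2d(sin α − sin β))/8 = -2.660356, |c| > 1 → infeasible
LRL: c = (6 − d² + 2cos(α−β) − 2d(sin α − sin β))/8 = -0.068462; p = 2π − arccos c = 4.643873 rad; φ = atan2(cos β − cos α, d + sin α − sin β) = -0.397174 rad; t = (φ − α + p/2) mod 2π = 2.244739 rad, q = (β − α − t + p) mod 2π = 4.472586 rad → L = 3.58·(2.244739 + 4.643873 + 4.472586) = 3.58·11.361198 = 40.673088 m
Shortest: RSL with L = 17.890174 m ≈ 17.8902 m
Convert RSL to answer units (arcs ×180/π): t = 0.079350·180/π = 4.5464°, p = ρ·p = 3.58·2.765103 = 9.8991 m, q = 2.152802·180/π = 123.3464°, L = 17.8902 m.

RSL: t = 4.5464°, p = 9.8991 m, q = 123.3464°, L = 17.8902 m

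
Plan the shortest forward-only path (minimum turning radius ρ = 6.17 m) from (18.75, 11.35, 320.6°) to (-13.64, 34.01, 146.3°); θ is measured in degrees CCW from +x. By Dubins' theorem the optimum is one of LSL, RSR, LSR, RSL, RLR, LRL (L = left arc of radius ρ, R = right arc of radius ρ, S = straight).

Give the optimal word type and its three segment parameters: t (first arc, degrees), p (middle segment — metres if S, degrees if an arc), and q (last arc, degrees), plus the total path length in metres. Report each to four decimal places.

Let ψ = atan2(Δy, Δx) = atan2(22.66, -32.39) = 145.0234° be the start→goal bearing.
Normalize: d = |goal − start| / ρ = 39.529580/6.17 = 6.406739, α = (θ_start − ψ) mod 360° = 175.5766° = 3.064389 rad, β = (θ_goal − ψ) mod 360° = 1.2766° = 0.022281 rad.
Common terms: sin α = 0.077127, cos α = -0.997021, sin β = 0.022279, cos β = 0.999752, cos(α−β) = -0.995056, d² = 41.046306. Work in radians in the unit-radius frame; every candidate has L = ρ·(t + p + q).
LSL: p² = 2 + d² − 2cos(α−β) + 2d(sin α − sin β) = 45.739207; p = √p² = 6.763077; φ = atan2(cos β − cos α, d + sin α − sin β) = 0.299713 rad; t = (φ − α) mod 2π = 3.518509 rad, q = (β − φ) mod 2π = 6.005753 rad → L = 6.17·(3.518509 + 6.763077 + 6.005753) = 6.17·16.287338 = 100.492878 m
RSR: p² = 2 + d² − 2cos(α−β) + 2d(sin β − sin α) = 44.333626; p = √p² = 6.658350; φ = atan2(cos α − cos β, d − sin α + sin β) = -0.304577 rad; t = (α − φ) mod 2π = 3.368967 rad, q = (φ − β) mod 2π = 5.956327 rad → L = 6.17·(3.368967 + 6.658350 + 5.956327) = 6.17·15.983644 = 98.619085 m
LSR: p² = d² − 2 + 2cos(α−β) + 2d(sin α + sin β) = 38.329921; p = √p² = 6.191116; φ = atan2(−cos α − cos β, d + sin α + sin β) − atan2(−2, p) = 0.312042 rad; t = (φ − α) mod 2π = 3.530837 rad, q = (φ − β) mod 2π = 0.289761 rad → L = 6.17·(3.530837 + 6.191116 + 0.289761) = 6.17·10.011715 = 61.772281 m
RSL: p² = d² − 2 + 2cos(α−β) − 2d(sin α + sin β) = 35.782467; p = √p² = 5.981845; φ = atan2(cos α + cos β, d − sin α − sin β) − atan2(2, p) = -0.322228 rad; t = (α − φ) mod 2π = 3.386617 rad, q = (β − φ) mod 2π = 0.344508 rad → L = 6.17·(3.386617 + 5.981845 + 0.344508) = 6.17·9.712971 = 59.929029 m
RLR: c = (6 − d² + 2cos(α−β) + 2d(sin α − sin β))/8 = -4.541703, |c| > 1 → infeasible
LRL: c = (6 − d² + 2cos(α−β) − 2d(sin α − sin β))/8 = -4.717401, |c| > 1 → infeasible
Shortest: RSL with L = 59.929029 m ≈ 59.9290 m
Convert RSL to answer units (arcs ×180/π): t = 3.386617·180/π = 194.0389°, p = ρ·p = 6.17·5.981845 = 36.9080 m, q = 0.344508·180/π = 19.7389°, L = 59.9290 m.

RSL: t = 194.0389°, p = 36.9080 m, q = 19.7389°, L = 59.9290 m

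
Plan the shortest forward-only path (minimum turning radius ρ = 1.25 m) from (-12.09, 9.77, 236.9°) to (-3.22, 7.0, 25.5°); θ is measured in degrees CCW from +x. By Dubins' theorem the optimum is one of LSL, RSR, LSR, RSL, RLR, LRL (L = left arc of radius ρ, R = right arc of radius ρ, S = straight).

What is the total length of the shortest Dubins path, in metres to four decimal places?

Let ψ = atan2(Δy, Δx) = atan2(-2.77, 8.87) = -17.3430° be the start→goal bearing.
Normalize: d = |goal − start| / ρ = 9.292459/1.25 = 7.433967, α = (θ_start − ψ) mod 360° = 254.2430° = 4.437377 rad, β = (θ_goal − ψ) mod 360° = 42.8430° = 0.747751 rad.
Common terms: sin α = -0.962422, cos α = -0.271558, sin β = 0.679992, cos β = 0.733220, cos(α−β) = -0.853551, d² = 55.263872. Work in radians in the unit-radius frame; every candidate has L = ρ·(t + p + q).
LSL: p² = 2 + d² − 2cos(α−β) + 2d(sin α − sin β) = 34.551674; p = √p² = 5.878067; φ = atan2(cos β − cos α, d + sin α − sin β) = 0.171780 rad; t = (φ − α) mod 2π = 2.017588 rad, q = (β − φ) mod 2π = 0.575971 rad → L = 1.25·(2.017588 + 5.878067 + 0.575971) = 1.25·8.471626 = 10.589533 m
RSR: p² = 2 + d² − 2cos(α−β) + 2d(sin β − sin α) = 83.390273; p = √p² = 9.131827; φ = atan2(cos α − cos β, d − sin α + sin β) = -0.110254 rad; t = (α − φ) mod 2π = 4.547631 rad, q = (φ − β) mod 2π = 5.425180 rad → L = 1.25·(4.547631 + 9.131827 + 5.425180) = 1.25·19.104639 = 23.880799 m
LSR: p² = d² − 2 + 2cos(α−β) + 2d(sin α + sin β) = 47.357614; p = √p² = 6.881687; φ = atan2(−cos α − cos β, d + sin α + sin β) − atan2(−2, p) = 0.218370 rad; t = (φ − α) mod 2π = 2.064178 rad, q = (φ − β) mod 2π = 5.753804 rad → L = 1.25·(2.064178 + 6.881687 + 5.753804) = 1.25·14.699670 = 18.374587 m
RSL: p² = d² − 2 + 2cos(α−β) − 2d(sin α + sin β) = 55.755927; p = √p² = 7.466989; φ = atan2(cos α + cos β, d − sin α − sin β) − atan2(2, p) = -0.201945 rad; t = (α − φ) mod 2π = 4.639323 rad, q = (β − φ) mod 2π = 0.949697 rad → L = 1.25·(4.639323 + 7.466989 + 0.949697) = 1.25·13.056008 = 16.320010 m
RLR: c = (6 − d² + 2cos(α−β) + 2d(sin α − sin β))/8 = -9.423784, |c| > 1 → infeasible
LRL: c = (6 − d² + 2cos(α−β) − 2d(sin α − sin β))/8 = -3.318959, |c| > 1 → infeasible
Shortest: LSL with L = 10.589533 m ≈ 10.5895 m

10.5895 m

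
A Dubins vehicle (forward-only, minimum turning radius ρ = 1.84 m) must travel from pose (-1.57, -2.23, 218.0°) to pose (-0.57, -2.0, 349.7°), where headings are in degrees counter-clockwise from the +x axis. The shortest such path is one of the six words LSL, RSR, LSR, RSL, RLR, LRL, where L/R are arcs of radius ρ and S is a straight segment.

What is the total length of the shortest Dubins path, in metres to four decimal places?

Let ψ = atan2(Δy, Δx) = atan2(0.23, 1.00) = 12.9528° be the start→goal bearing.
Normalize: d = |goal − start| / ρ = 1.026109/1.84 = 0.557668, α = (θ_start − ψ) mod 360° = 205.0472° = 3.578749 rad, β = (θ_goal − ψ) mod 360° = 336.7472° = 5.877348 rad.
Common terms: sin α = -0.423365, cos α = -0.905959, sin β = -0.394788, cos β = 0.918772, cos(α−β) = -0.665230, d² = 0.310994. Work in radians in the unit-radius frame; every candidate has L = ρ·(t + p + q).
LSL: p² = 2 + d² − 2cos(α−β) + 2d(sin α − sin β) = 3.609581; p = √p² = 1.899890; φ = atan2(cos β − cos α, d + sin α − sin β) = 1.288580 rad; t = (φ − α) mod 2π = 3.993016 rad, q = (β − φ) mod 2π = 4.588768 rad → L = 1.84·(3.993016 + 1.899890 + 4.588768) = 1.84·10.481674 = 19.286280 m
RSR: p² = 2 + d² − 2cos(α−β) + 2d(sin β − sin α) = 3.673327; p = √p² = 1.916593; φ = atan2(cos α − cos β, d − sin α + sin β) = -1.259935 rad; t = (α − φ) mod 2π = 4.838684 rad, q = (φ − β) mod 2π = 5.429088 rad → L = 1.84·(4.838684 + 1.916593 + 5.429088) = 1.84·12.184365 = 22.419231 m
LSR: p² = d² − 2 + 2cos(α−β) + 2d(sin α + sin β) = -3.931983 < 0 → infeasible
RSL: p² = d² − 2 + 2cos(α−β) − 2d(sin α + sin β) = -2.106951 < 0 → infeasible
RLR: c = (6 − d² + 2cos(α−β) + 2d(sin α − sin β))/8 = 0.540834; p = 2π − arccos c = 5.283817 rad; φ = atan2(cos α − cos β, d − sin α + sin β) = -1.259935 rad; t = (α − φ + p/2) mod 2π = 1.197408 rad, q = (α − β − t + p) mod 2π = 1.787811 rad → L = 1.84·(1.197408 + 5.283817 + 1.787811) = 1.84·8.269036 = 15.215027 m
LRL: c = (6 − d² + 2cos(α−β) − 2d(sin α − sin β))/8 = 0.548802; p = 2π − arccos c = 5.293320 rad; φ = atan2(cos β − cos α, d + sin α − sin β) = 1.288580 rad; t = (φ − α + p/2) mod 2π = 0.356490 rad, q = (β − α − t + p) mod 2π = 0.952243 rad → L = 1.84·(0.356490 + 5.293320 + 0.952243) = 1.84·6.602053 = 12.147778 m
Shortest: LRL with L = 12.147778 m ≈ 12.1478 m

12.1478 m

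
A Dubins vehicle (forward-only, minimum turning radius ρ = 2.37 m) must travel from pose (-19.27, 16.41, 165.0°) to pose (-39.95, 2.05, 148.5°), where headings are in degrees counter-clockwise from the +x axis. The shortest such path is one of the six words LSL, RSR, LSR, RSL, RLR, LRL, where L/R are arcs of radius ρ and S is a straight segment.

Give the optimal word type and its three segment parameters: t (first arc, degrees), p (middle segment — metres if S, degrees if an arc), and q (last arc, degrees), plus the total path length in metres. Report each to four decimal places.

Let ψ = atan2(Δy, Δx) = atan2(-14.36, -20.68) = -145.2242° be the start→goal bearing.
Normalize: d = |goal − start| / ρ = 25.176815/2.37 = 10.623129, α = (θ_start − ψ) mod 360° = 310.2242° = 5.414435 rad, β = (θ_goal − ψ) mod 360° = 293.7242° = 5.126455 rad.
Common terms: sin α = -0.763523, cos α = 0.645781, sin β = -0.915492, cos β = 0.402335, cos(α−β) = 0.958820, d² = 112.850861. Work in radians in the unit-radius frame; every candidate has L = ρ·(t + p + q).
LSL: p² = 2 + d² − 2cos(α−β) + 2d(sin α − sin β) = 116.162006; p = √p² = 10.777848; φ = atan2(cos β − cos α, d + sin α − sin β) = -0.022590 rad; t = (φ − α) mod 2π = 0.846161 rad, q = (β − φ) mod 2π = 5.149045 rad → L = 2.37·(0.846161 + 10.777848 + 5.149045) = 2.37·16.773054 = 39.752138 m
RSR: p² = 2 + d² − 2cos(α−β) + 2d(sin β − sin α) = 109.704436; p = √p² = 10.473989; φ = atan2(cos α − cos β, d − sin α + sin β) = 0.023245 rad; t = (α − φ) mod 2π = 5.391190 rad, q = (φ − β) mod 2π = 1.179975 rad → L = 2.37·(5.391190 + 10.473989 + 1.179975) = 2.37·17.045153 = 40.397013 m
LSR: p² = d² − 2 + 2cos(α−β) + 2d(sin α + sin β) = 77.095711; p = √p² = 8.780416; φ = atan2(−cos α − cos β, d + sin α + sin β) − atan2(−2, p) = 0.107306 rad; t = (φ − α) mod 2π = 0.976056 rad, q = (φ − β) mod 2π = 1.264036 rad → L = 2.37·(0.976056 + 8.780416 + 1.264036) = 2.37·11.020508 = 26.118605 m
RSL: p² = d² − 2 + 2cos(α−β) − 2d(sin α + sin β) = 148.441290; p = √p² = 12.183648; φ = atan2(cos α + cos β, d − sin α − sin β) − atan2(2, p) = -0.077711 rad; t = (α − φ) mod 2π = 5.492145 rad, q = (β − φ) mod 2π = 5.204166 rad → L = 2.37·(5.492145 + 12.183648 + 5.204166) = 2.37·22.879960 = 54.225504 m
RLR: c = (6 − d² + 2cos(α−β) + 2d(sin α − sin β))/8 = -12.713055, |c| > 1 → infeasible
LRL: c = (6 − d² + 2cos(α−β) − 2d(sin α − sin β))/8 = -13.520251, |c| > 1 → infeasible
Shortest: LSR with L = 26.118605 m ≈ 26.1186 m
Convert LSR to answer units (arcs ×180/π): t = 0.976056·180/π = 55.9239°, p = ρ·p = 2.37·8.780416 = 20.8096 m, q = 1.264036·180/π = 72.4239°, L = 26.1186 m.

LSR: t = 55.9239°, p = 20.8096 m, q = 72.4239°, L = 26.1186 m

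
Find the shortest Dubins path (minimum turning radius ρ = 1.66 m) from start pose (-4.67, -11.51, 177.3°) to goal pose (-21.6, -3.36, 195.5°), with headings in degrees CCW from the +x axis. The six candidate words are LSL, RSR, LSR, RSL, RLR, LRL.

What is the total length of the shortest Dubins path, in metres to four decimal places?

Let ψ = atan2(Δy, Δx) = atan2(8.15, -16.93) = 154.2941° be the start→goal bearing.
Normalize: d = |goal − start| / ρ = 18.789556/1.66 = 11.319009, α = (θ_start − ψ) mod 360° = 23.0059° = 0.401528 rad, β = (θ_goal − ψ) mod 360° = 41.2059° = 0.719178 rad.
Common terms: sin α = 0.390826, cos α = 0.920465, sin β = 0.658767, cos β = 0.752347, cos(α−β) = 0.949972, d² = 128.119974. Work in radians in the unit-radius frame; every candidate has L = ρ·(t + p + q).
LSL: p² = 2 + d² − 2cos(α−β) + 2d(sin α − sin β) = 122.154375; p = √p² = 11.052347; φ = atan2(cos β − cos α, d + sin α − sin β) = -0.015212 rad; t = (φ − α) mod 2π = 5.866445 rad, q = (β − φ) mod 2π = 0.734390 rad → L = 1.66·(5.866445 + 11.052347 + 0.734390) = 1.66·17.653182 = 29.304283 m
RSR: p² = 2 + d² − 2cos(α−β) + 2d(sin β − sin α) = 134.285685; p = √p² = 11.588170; φ = atan2(cos α − cos β, d − sin α + sin β) = 0.014508 rad; t = (α − φ) mod 2π = 0.387020 rad, q = (φ − β) mod 2π = 5.578515 rad → L = 1.66·(0.387020 + 11.588170 + 5.578515) = 1.66·17.553705 = 29.139151 m
LSR: p² = d² − 2 + 2cos(α−β) + 2d(sin α + sin β) = 151.780610; p = √p² = 12.319927; φ = atan2(−cos α − cos β, d + sin α + sin β) − atan2(−2, p) = 0.026504 rad; t = (φ − α) mod 2π = 5.908161 rad, q = (φ − β) mod 2π = 5.590511 rad → L = 1.66·(5.908161 + 12.319927 + 5.590511) = 1.66·23.818599 = 39.538874 m
RSL: p² = d² − 2 + 2cos(α−β) − 2d(sin α + sin β) = 104.259226; p = √p² = 10.210741; φ = atan2(cos α + cos β, d − sin α − sin β) − atan2(2, p) = -0.031949 rad; t = (α − φ) mod 2π = 0.433477 rad, q = (β − φ) mod 2π = 0.751127 rad → L = 1.66·(0.433477 + 10.210741 + 0.751127) = 1.66·11.395345 = 18.916273 m
RLR: c = (6 − d² + 2cos(α−β) + 2d(sin α − sin β))/8 = -15.785711, |c| > 1 → infeasible
LRL: c = (6 − d² + 2cos(α−β) − 2d(sin α − sin β))/8 = -14.269297, |c| > 1 → infeasible
Shortest: RSL with L = 18.916273 m ≈ 18.9163 m

18.9163 m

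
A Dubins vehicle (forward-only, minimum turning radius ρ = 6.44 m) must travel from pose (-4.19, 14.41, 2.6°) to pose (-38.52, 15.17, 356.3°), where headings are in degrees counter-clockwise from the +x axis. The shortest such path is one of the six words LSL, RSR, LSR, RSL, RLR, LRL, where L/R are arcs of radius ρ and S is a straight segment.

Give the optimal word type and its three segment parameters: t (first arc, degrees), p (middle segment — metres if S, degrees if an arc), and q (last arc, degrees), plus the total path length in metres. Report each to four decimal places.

Let ψ = atan2(Δy, Δx) = atan2(0.76, -34.33) = 178.7318° be the start→goal bearing.
Normalize: d = |goal − start| / ρ = 34.338411/6.44 = 5.332051, α = (θ_start − ψ) mod 360° = 183.8682° = 3.209106 rad, β = (θ_goal − ψ) mod 360° = 177.5682° = 3.099150 rad.
Common terms: sin α = -0.067462, cos α = -0.997722, sin β = 0.042430, cos β = -0.999099, cos(α−β) = 0.993961, d² = 28.430773. Work in radians in the unit-radius frame; every candidate has L = ρ·(t + p + q).
LSL: p² = 2 + d² − 2cos(α−β) + 2d(sin α − sin β) = 27.270954; p = √p² = 5.222160; φ = atan2(cos β − cos α, d + sin α − sin β) = -0.000264 rad; t = (φ − α) mod 2π = 3.073816 rad, q = (β − φ) mod 2π = 3.099414 rad → L = 6.44·(3.073816 + 5.222160 + 3.099414) = 6.44·11.395389 = 73.386308 m
RSR: p² = 2 + d² − 2cos(α−β) + 2d(sin β − sin α) = 29.614748; p = √p² = 5.441943; φ = atan2(cos α − cos β, d − sin α + sin β) = 0.000253 rad; t = (α − φ) mod 2π = 3.208853 rad, q = (φ − β) mod 2π = 3.184289 rad → L = 6.44·(3.208853 + 5.441943 + 3.184289) = 6.44·11.835084 = 76.217944 m
LSR: p² = d² − 2 + 2cos(α−β) + 2d(sin α + sin β) = 28.151754; p = √p² = 5.305823; φ = atan2(−cos α − cos β, d + sin α + sin β) − atan2(−2, p) = 0.720349 rad; t = (φ − α) mod 2π = 3.794429 rad, q = (φ − β) mod 2π = 3.904385 rad → L = 6.44·(3.794429 + 5.305823 + 3.904385) = 6.44·13.004637 = 83.749859 m
RSL: p² = d² − 2 + 2cos(α−β) − 2d(sin α + sin β) = 28.685636; p = √p² = 5.355897; φ = atan2(cos α + cos β, d − sin α − sin β) − atan2(2, p) = -0.714176 rad; t = (α − φ) mod 2π = 3.923282 rad, q = (β − φ) mod 2π = 3.813326 rad → L = 6.44·(3.923282 + 5.355897 + 3.813326) = 6.44·13.092506 = 84.315736 m
RLR: c = (6 − d² + 2cos(α−β) + 2d(sin α − sin β))/8 = -2.701843, |c| > 1 → infeasible
LRL: c = (6 − d² + 2cos(α−β) − 2d(sin α − sin β))/8 = -2.408869, |c| > 1 → infeasible
Shortest: LSL with L = 73.386308 m ≈ 73.3863 m
Convert LSL to answer units (arcs ×180/π): t = 3.073816·180/π = 176.1167°, p = ρ·p = 6.44·5.222160 = 33.6307 m, q = 3.099414·180/π = 177.5833°, L = 73.3863 m.

LSL: t = 176.1167°, p = 33.6307 m, q = 177.5833°, L = 73.3863 m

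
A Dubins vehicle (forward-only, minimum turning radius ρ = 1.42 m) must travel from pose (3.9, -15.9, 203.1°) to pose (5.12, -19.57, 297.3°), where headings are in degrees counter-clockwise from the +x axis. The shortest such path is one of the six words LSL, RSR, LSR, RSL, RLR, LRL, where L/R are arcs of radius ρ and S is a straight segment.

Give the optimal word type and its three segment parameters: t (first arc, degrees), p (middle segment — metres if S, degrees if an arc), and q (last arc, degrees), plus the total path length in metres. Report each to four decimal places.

LSR: t = 123.1619°, p = 1.1765 m, q = 28.9619°, L = 4.9467 m

Let ψ = atan2(Δy, Δx) = atan2(-3.67, 1.22) = -71.6119° be the start→goal bearing.
Normalize: d = |goal − start| / ρ = 3.867467/1.42 = 2.723568, α = (θ_start − ψ) mod 360° = 274.7119° = 4.794627 rad, β = (θ_goal − ψ) mod 360° = 8.9119° = 0.155542 rad.
Common terms: sin α = -0.996620, cos α = 0.082145, sin β = 0.154916, cos β = 0.987928, cos(α−β) = -0.073238, d² = 7.417824. Work in radians in the unit-radius frame; every candidate has L = ρ·(t + p + q).
LSL: p² = 2 + d² − 2cos(α−β) + 2d(sin α − sin β) = 3.291727; p = √p² = 1.814312; φ = atan2(cos β − cos α, d + sin α − sin β) = 0.522725 rad; t = (φ − α) mod 2π = 2.011283 rad, q = (β − φ) mod 2π = 5.916003 rad → L = 1.42·(2.011283 + 1.814312 + 5.916003) = 1.42·9.741597 = 13.833068 m
RSR: p² = 2 + d² − 2cos(α−β) + 2d(sin β − sin α) = 15.836874; p = √p² = 3.979557; φ = atan2(cos α − cos β, d − sin α + sin β) = -0.229621 rad; t = (α − φ) mod 2π = 5.024248 rad, q = (φ − β) mod 2π = 5.898022 rad → L = 1.42·(5.024248 + 3.979557 + 5.898022) = 1.42·14.901827 = 21.160595 m
LSR: p² = d² − 2 + 2cos(α−β) + 2d(sin α + sin β) = 0.686467; p = √p² = 0.828533; φ = atan2(−cos α − cos β, d + sin α + sin β) − atan2(−2, p) = 0.661023 rad; t = (φ − α) mod 2π = 2.149581 rad, q = (φ − β) mod 2π = 0.505481 rad → L = 1.42·(2.149581 + 0.828533 + 0.505481) = 1.42·3.483594 = 4.946704 m
RSL: p² = d² − 2 + 2cos(α−β) − 2d(sin α + sin β) = 9.856228; p = √p² = 3.139463; φ = atan2(cos α + cos β, d − sin α − sin β) − atan2(2, p) = -0.275636 rad; t = (α − φ) mod 2π = 5.070263 rad, q = (β − φ) mod 2π = 0.431178 rad → L = 1.42·(5.070263 + 3.139463 + 0.431178) = 1.42·8.640903 = 12.270083 m
RLR: c = (6 − d² + 2cos(α−β) + 2d(sin α − sin β))/8 = -0.979609; p = 2π − arccos c = 3.343882 rad; φ = atan2(cos α − cos β, d − sin α + sin β) = -0.229621 rad; t = (α − φ + p/2) mod 2π = 0.413004 rad, q = (α − β − t + p) mod 2π = 1.286778 rad → L = 1.42·(0.413004 + 3.343882 + 1.286778) = 1.42·5.043664 = 7.162003 m
LRL: c = (6 − d² + 2cos(α−β) − 2d(sin α − sin β))/8 = 0.588534; p = 2π − arccos c = 5.341633 rad; φ = atan2(cos β − cos α, d + sin α − sin β) = 0.522725 rad; t = (φ − α + p/2) mod 2π = 4.682100 rad, q = (β − α − t + p) mod 2π = 2.303634 rad → L = 1.42·(4.682100 + 5.341633 + 2.303634) = 1.42·12.327367 = 17.504861 m
Shortest: LSR with L = 4.946704 m ≈ 4.9467 m
Convert LSR to answer units (arcs ×180/π): t = 2.149581·180/π = 123.1619°, p = ρ·p = 1.42·0.828533 = 1.1765 m, q = 0.505481·180/π = 28.9619°, L = 4.9467 m.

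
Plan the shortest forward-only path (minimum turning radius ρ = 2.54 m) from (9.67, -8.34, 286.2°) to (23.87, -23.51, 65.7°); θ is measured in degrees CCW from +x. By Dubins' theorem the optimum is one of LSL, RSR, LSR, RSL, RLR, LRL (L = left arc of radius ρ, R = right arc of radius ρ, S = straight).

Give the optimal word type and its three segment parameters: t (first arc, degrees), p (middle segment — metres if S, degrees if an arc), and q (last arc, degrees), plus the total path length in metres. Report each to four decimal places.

Let ψ = atan2(Δy, Δx) = atan2(-15.17, 14.20) = -46.8916° be the start→goal bearing.
Normalize: d = |goal − start| / ρ = 20.779050/2.54 = 8.180728, α = (θ_start − ψ) mod 360° = 333.0916° = 5.813545 rad, β = (θ_goal − ψ) mod 360° = 112.5916° = 1.965094 rad.
Common terms: sin α = -0.452565, cos α = 0.891731, sin β = 0.923266, cos β = -0.384160, cos(α−β) = -0.760406, d² = 66.924313. Work in radians in the unit-radius frame; every candidate has L = ρ·(t + p + q).
LSL: p² = 2 + d² − 2cos(α−β) + 2d(sin α − sin β) = 47.934515; p = √p² = 6.923476; φ = atan2(cos β − cos α, d + sin α − sin β) = -0.185344 rad; t = (φ − α) mod 2π = 0.284296 rad, q = (β − φ) mod 2π = 2.150439 rad → L = 2.54·(0.284296 + 6.923476 + 2.150439) = 2.54·9.358210 = 23.769853 m
RSR: p² = 2 + d² − 2cos(α−β) + 2d(sin β − sin α) = 92.955735; p = √p² = 9.641355; φ = atan2(cos α − cos β, d − sin α + sin β) = 0.132725 rad; t = (α − φ) mod 2π = 5.680821 rad, q = (φ − β) mod 2π = 4.450816 rad → L = 2.54·(5.680821 + 9.641355 + 4.450816) = 2.54·19.772992 = 50.223399 m
LSR: p² = d² − 2 + 2cos(α−β) + 2d(sin α + sin β) = 71.104859; p = √p² = 8.432370; φ = atan2(−cos α − cos β, d + sin α + sin β) − atan2(−2, p) = 0.174276 rad; t = (φ − α) mod 2π = 0.643916 rad, q = (φ − β) mod 2π = 4.492367 rad → L = 2.54·(0.643916 + 8.432370 + 4.492367) = 2.54·13.568653 = 34.464378 m
RSL: p² = d² − 2 + 2cos(α−β) − 2d(sin α + sin β) = 55.702144; p = √p² = 7.463387; φ = atan2(cos α + cos β, d − sin α − sin β) − atan2(2, p) = -0.196086 rad; t = (α − φ) mod 2π = 6.009631 rad, q = (β − φ) mod 2π = 2.161180 rad → L = 2.54·(6.009631 + 7.463387 + 2.161180) = 2.54·15.634198 = 39.710862 m
RLR: c = (6 − d² + 2cos(α−β) + 2d(sin α − sin β))/8 = -10.619467, |c| > 1 → infeasible
LRL: c = (6 − d² + 2cos(α−β) − 2d(sin α − sin β))/8 = -4.991814, |c| > 1 → infeasible
Shortest: LSL with L = 23.769853 m ≈ 23.7699 m
Convert LSL to answer units (arcs ×180/π): t = 0.284296·180/π = 16.2889°, p = ρ·p = 2.54·6.923476 = 17.5856 m, q = 2.150439·180/π = 123.2111°, L = 23.7699 m.

LSL: t = 16.2889°, p = 17.5856 m, q = 123.2111°, L = 23.7699 m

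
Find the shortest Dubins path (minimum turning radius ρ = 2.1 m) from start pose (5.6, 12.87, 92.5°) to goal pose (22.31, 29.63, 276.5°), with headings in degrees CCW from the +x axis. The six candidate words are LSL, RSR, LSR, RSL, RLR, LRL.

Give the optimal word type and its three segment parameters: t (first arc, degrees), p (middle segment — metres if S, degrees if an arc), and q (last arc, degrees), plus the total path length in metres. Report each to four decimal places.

Let ψ = atan2(Δy, Δx) = atan2(16.76, 16.71) = 45.0856° be the start→goal bearing.
Normalize: d = |goal − start| / ρ = 23.666890/2.1 = 11.269948, α = (θ_start − ψ) mod 360° = 47.4144° = 0.827538 rad, β = (θ_goal − ψ) mod 360° = 231.4144° = 4.038943 rad.
Common terms: sin α = 0.736267, cos α = 0.676691, sin β = -0.781677, cos β = -0.623683, cos(α−β) = -0.997564, d² = 127.011723. Work in radians in the unit-radius frame; every candidate has L = ρ·(t + p + q).
LSL: p² = 2 + d² − 2cos(α−β) + 2d(sin α − sin β) = 165.221164; p = √p² = 12.853838; φ = atan2(cos β − cos α, d + sin α − sin β) = -0.101340 rad; t = (φ − α) mod 2π = 5.354308 rad, q = (β − φ) mod 2π = 4.140283 rad → L = 2.1·(5.354308 + 12.853838 + 4.140283) = 2.1·22.348430 = 46.931702 m
RSR: p² = 2 + d² − 2cos(α−β) + 2d(sin β − sin α) = 96.792539; p = √p² = 9.838320; φ = atan2(cos α − cos β, d − sin α + sin β) = 0.132562 rad; t = (α − φ) mod 2π = 0.694975 rad, q = (φ − β) mod 2π = 2.376804 rad → L = 2.1·(0.694975 + 9.838320 + 2.376804) = 2.1·12.910099 = 27.111209 m
LSR: p² = d² − 2 + 2cos(α−β) + 2d(sin α + sin β) = 121.993057; p = √p² = 11.045047; φ = atan2(−cos α − cos β, d + sin α + sin β) − atan2(−2, p) = 0.174413 rad; t = (φ − α) mod 2π = 5.630061 rad, q = (φ − β) mod 2π = 2.418655 rad → L = 2.1·(5.630061 + 11.045047 + 2.418655) = 2.1·19.093763 = 40.096902 m
RSL: p² = d² − 2 + 2cos(α−β) − 2d(sin α + sin β) = 124.040133; p = √p² = 11.137331; φ = atan2(cos α + cos β, d − sin α − sin β) − atan2(2, p) = -0.172998 rad; t = (α − φ) mod 2π = 1.000535 rad, q = (β − φ) mod 2π = 4.211941 rad → L = 2.1·(1.000535 + 11.137331 + 4.211941) = 2.1·16.349807 = 34.334595 m
RLR: c = (6 − d² + 2cos(α−β) + 2d(sin α − sin β))/8 = -11.099067, |c| > 1 → infeasible
LRL: c = (6 − d² + 2cos(α−β) − 2d(sin α − sin β))/8 = -19.652646, |c| > 1 → infeasible
Shortest: RSR with L = 27.111209 m ≈ 27.1112 m
Convert RSR to answer units (arcs ×180/π): t = 0.694975·180/π = 39.8191°, p = ρ·p = 2.1·9.838320 = 20.6605 m, q = 2.376804·180/π = 136.1809°, L = 27.1112 m.

RSR: t = 39.8191°, p = 20.6605 m, q = 136.1809°, L = 27.1112 m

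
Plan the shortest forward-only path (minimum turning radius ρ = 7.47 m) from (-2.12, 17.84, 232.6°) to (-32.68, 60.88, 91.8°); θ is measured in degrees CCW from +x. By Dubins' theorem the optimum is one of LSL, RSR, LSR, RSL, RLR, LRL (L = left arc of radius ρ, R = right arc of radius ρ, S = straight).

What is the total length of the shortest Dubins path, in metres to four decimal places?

Let ψ = atan2(Δy, Δx) = atan2(43.04, -30.56) = 125.3762° be the start→goal bearing.
Normalize: d = |goal − start| / ρ = 52.785938/7.47 = 7.066391, α = (θ_start − ψ) mod 360° = 107.2238° = 1.871409 rad, β = (θ_goal − ψ) mod 360° = 326.4238° = 5.697171 rad.
Common terms: sin α = 0.955155, cos α = -0.296105, sin β = -0.553045, cos β = 0.833151, cos(α−β) = -0.774944, d² = 49.933876. Work in radians in the unit-radius frame; every candidate has L = ρ·(t + p + q).
LSL: p² = 2 + d² − 2cos(α−β) + 2d(sin α − sin β) = 74.798830; p = √p² = 8.648632; φ = atan2(cos β − cos α, d + sin α − sin β) = 0.130944 rad; t = (φ − α) mod 2π = 4.542721 rad, q = (β − φ) mod 2π = 5.566226 rad → L = 7.47·(4.542721 + 8.648632 + 5.566226) = 7.47·18.757579 = 140.119113 m
RSR: p² = 2 + d² − 2cos(α−β) + 2d(sin β − sin α) = 32.168699; p = √p² = 5.671746; φ = atan2(cos α − cos β, d − sin α + sin β) = -0.200442 rad; t = (α − φ) mod 2π = 2.071851 rad, q = (φ − β) mod 2π = 0.385573 rad → L = 7.47·(2.071851 + 5.671746 + 0.385573) = 7.47·8.129169 = 60.724895 m
LSR: p² = d² − 2 + 2cos(α−β) + 2d(sin α + sin β) = 52.066923; p = √p² = 7.215741; φ = atan2(−cos α − cos β, d + sin α + sin β) − atan2(−2, p) = 0.198600 rad; t = (φ − α) mod 2π = 4.610376 rad, q = (φ − β) mod 2π = 0.784614 rad → L = 7.47·(4.610376 + 7.215741 + 0.784614) = 7.47·12.610732 = 94.202165 m
RSL: p² = d² − 2 + 2cos(α−β) − 2d(sin α + sin β) = 40.701051; p = √p² = 6.379738; φ = atan2(cos α + cos β, d − sin α − sin β) − atan2(2, p) = -0.223377 rad; t = (α − φ) mod 2π = 2.094786 rad, q = (β − φ) mod 2π = 5.920547 rad → L = 7.47·(2.094786 + 6.379738 + 5.920547) = 7.47·14.395071 = 107.531179 m
RLR: c = (6 − d² + 2cos(α−β) + 2d(sin α − sin β))/8 = -3.021087, |c| > 1 → infeasible
LRL: c = (6 − d² + 2cos(α−β) − 2d(sin α − sin β))/8 = -8.349854, |c| > 1 → infeasible
Shortest: RSR with L = 60.724895 m ≈ 60.7249 m

60.7249 m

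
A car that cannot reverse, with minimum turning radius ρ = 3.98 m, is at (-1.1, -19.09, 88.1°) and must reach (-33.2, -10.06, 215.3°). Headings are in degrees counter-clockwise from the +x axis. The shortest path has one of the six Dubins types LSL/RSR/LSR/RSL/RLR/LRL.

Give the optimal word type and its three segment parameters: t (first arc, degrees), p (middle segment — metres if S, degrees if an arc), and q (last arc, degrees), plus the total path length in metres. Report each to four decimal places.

Let ψ = atan2(Δy, Δx) = atan2(9.03, -32.10) = 164.2883° be the start→goal bearing.
Normalize: d = |goal − start| / ρ = 33.345928/3.98 = 8.378374, α = (θ_start − ψ) mod 360° = 283.8117° = 4.953449 rad, β = (θ_goal − ψ) mod 360° = 51.0117° = 0.890323 rad.
Common terms: sin α = -0.971085, cos α = 0.238732, sin β = 0.777275, cos β = 0.629161, cos(α−β) = -0.604599, d² = 70.197148. Work in radians in the unit-radius frame; every candidate has L = ρ·(t + p + q).
LSL: p² = 2 + d² − 2cos(α−β) + 2d(sin α − sin β) = 44.109514; p = √p² = 6.641499; φ = atan2(cos β − cos α, d + sin α − sin β) = 0.058820 rad; t = (φ − α) mod 2π = 1.388556 rad, q = (β − φ) mod 2π = 0.831503 rad → L = 3.98·(1.388556 + 6.641499 + 0.831503) = 3.98·8.861558 = 35.269002 m
RSR: p² = 2 + d² − 2cos(α−β) + 2d(sin β − sin α) = 102.703178; p = √p² = 10.134258; φ = atan2(cos α − cos β, d − sin α + sin β) = -0.038535 rad; t = (α − φ) mod 2π = 4.991984 rad, q = (φ − β) mod 2π = 5.354327 rad → L = 3.98·(4.991984 + 10.134258 + 5.354327) = 3.98·20.480569 = 81.512666 m
LSR: p² = d² − 2 + 2cos(α−β) + 2d(sin α + sin β) = 63.740316; p = √p² = 7.983753; φ = atan2(−cos α − cos β, d + sin α + sin β) − atan2(−2, p) = 0.139812 rad; t = (φ − α) mod 2π = 1.469548 rad, q = (φ − β) mod 2π = 5.532674 rad → L = 3.98·(1.469548 + 7.983753 + 5.532674) = 3.98·14.985976 = 59.644183 m
RSL: p² = d² − 2 + 2cos(α−β) − 2d(sin α + sin β) = 70.235583; p = √p² = 8.380667; φ = atan2(cos α + cos β, d − sin α − sin β) − atan2(2, p) = -0.133361 rad; t = (α − φ) mod 2π = 5.086811 rad, q = (β − φ) mod 2π = 1.023684 rad → L = 3.98·(5.086811 + 8.380667 + 1.023684) = 3.98·14.491162 = 57.674825 m
RLR: c = (6 − d² + 2cos(α−β) + 2d(sin α − sin β))/8 = -11.837897, |c| > 1 → infeasible
LRL: c = (6 − d² + 2cos(α−β) − 2d(sin α − sin β))/8 = -4.513689, |c| > 1 → infeasible
Shortest: LSL with L = 35.269002 m ≈ 35.2690 m
Convert LSL to answer units (arcs ×180/π): t = 1.388556·180/π = 79.5584°, p = ρ·p = 3.98·6.641499 = 26.4332 m, q = 0.831503·180/π = 47.6416°, L = 35.2690 m.

LSL: t = 79.5584°, p = 26.4332 m, q = 47.6416°, L = 35.2690 m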